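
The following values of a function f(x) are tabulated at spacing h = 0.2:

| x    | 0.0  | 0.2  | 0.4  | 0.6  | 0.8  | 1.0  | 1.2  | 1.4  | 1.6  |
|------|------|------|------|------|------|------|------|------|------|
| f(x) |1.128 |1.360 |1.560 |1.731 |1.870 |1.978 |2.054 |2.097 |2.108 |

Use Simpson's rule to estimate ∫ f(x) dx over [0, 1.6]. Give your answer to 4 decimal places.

2.8579

h = 0.2, n = 8.
(h/3)·[y₀ + 4y₁ + 2y₂ + 4y₃ + 2y₄ + 4y₅ + 2y₆ + 4y₇ + y₈] = 0.066667·(42.868) = 2.8579.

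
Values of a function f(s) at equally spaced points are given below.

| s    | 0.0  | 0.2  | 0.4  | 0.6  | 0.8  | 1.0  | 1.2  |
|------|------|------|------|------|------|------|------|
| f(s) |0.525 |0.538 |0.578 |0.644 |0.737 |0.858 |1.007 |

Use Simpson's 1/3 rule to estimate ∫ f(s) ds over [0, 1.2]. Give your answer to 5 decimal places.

0.82147

h = 0.2, n = 6.
(h/3)·[y₀ + 4y₁ + 2y₂ + 4y₃ + 2y₄ + 4y₅ + y₆] = 0.066667·(12.322) = 0.82147.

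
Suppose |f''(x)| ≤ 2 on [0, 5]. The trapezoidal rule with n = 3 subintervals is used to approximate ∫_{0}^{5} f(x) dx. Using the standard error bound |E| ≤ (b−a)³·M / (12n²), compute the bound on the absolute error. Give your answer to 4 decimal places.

2.3148

|E| ≤ (5)³·2 / (12·3²) = 250/108 = 2.3148.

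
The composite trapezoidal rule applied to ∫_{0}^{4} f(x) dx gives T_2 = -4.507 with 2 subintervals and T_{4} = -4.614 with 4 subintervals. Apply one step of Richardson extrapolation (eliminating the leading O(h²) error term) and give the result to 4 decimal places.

-4.6497

R = (4·T_{4} − T_2) / 3 = (4·(-4.614) − (-4.507))/3 = (-13.949)/3 = -4.6497.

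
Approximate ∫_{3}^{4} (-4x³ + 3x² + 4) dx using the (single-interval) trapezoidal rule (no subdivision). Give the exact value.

-140.5

T = (b−a)/2 · [f(3) + f(4)] = 0.5·[(-77) + (-204)] = -140.5.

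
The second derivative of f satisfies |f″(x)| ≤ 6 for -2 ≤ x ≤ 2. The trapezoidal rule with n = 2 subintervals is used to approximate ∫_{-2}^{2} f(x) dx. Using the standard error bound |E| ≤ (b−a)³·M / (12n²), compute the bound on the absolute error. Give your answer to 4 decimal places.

|E| ≤ (4)³·6 / (12·2²) = 384/48 = 8.0000.

8.0000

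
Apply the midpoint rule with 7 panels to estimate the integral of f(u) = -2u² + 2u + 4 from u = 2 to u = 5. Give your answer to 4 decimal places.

-44.9082

h = (5 − 2)/7 = 0.428571.
Midpoints m₁,…,m₇ = 2.214286, 2.642857, 3.071429, 3.5, 3.928571, 4.357143, 4.785714.
f(m₁)=-1.377551, f(m₂)=-4.683673, f(m₃)=-8.724490, f(m₄)=-13.5, f(m₅)=-19.010204, f(m₆)=-25.255102, f(m₇)=-32.234694.
h·[f(m₁) + f(m₂) + f(m₃) + f(m₄) + f(m₅) + f(m₆) + f(m₇)] = 0.428571·(-104.785714) = -44.9082.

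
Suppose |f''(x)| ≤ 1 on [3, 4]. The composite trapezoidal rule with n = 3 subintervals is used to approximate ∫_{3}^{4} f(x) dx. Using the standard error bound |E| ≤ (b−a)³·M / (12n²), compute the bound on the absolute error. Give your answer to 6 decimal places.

|E| ≤ (1)³·1 / (12·3²) = 1/108 = 0.009259.

0.009259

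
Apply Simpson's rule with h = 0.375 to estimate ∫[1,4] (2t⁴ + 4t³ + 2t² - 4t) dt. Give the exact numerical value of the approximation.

h = (4 − 1)/8 = 0.375.
Nodes t₀,…,t₈ = 1, 1.375, 1.75, 2.125, 2.5, 2.875, 3.25, 3.625, 4.
f(t) = 2t⁴ + 4t³ + 2t² - 4t: f₀=4, f₁=15.82861328125, f₂=39.3203125, f₃=79.69580078125, f₄=143.125, f₅=236.72705078125, f₆=368.5703125, f₇=547.67236328125, f₈=784.
(h/3)·[f₀ + 4f₁ + 2f₂ + 4f₃ + 2f₄ + 4f₅ + 2f₆ + 4f₇ + f₈] = 0.125·(5409.7265625) = 676.2158203125.

676.2158203125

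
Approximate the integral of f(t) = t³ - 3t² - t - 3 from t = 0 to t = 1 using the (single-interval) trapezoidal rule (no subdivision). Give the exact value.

T = (b−a)/2 · [f(0) + f(1)] = 0.5·[(-3) + (-6)] = -4.5.

-4.5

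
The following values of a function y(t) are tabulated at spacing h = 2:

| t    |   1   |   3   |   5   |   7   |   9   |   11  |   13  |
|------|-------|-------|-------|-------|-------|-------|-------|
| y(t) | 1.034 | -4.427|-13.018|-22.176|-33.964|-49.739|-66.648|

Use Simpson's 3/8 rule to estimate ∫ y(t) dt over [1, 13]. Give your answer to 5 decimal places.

-310.05750

h = 2, n = 6.
(3h/8)·[y₀ + 3y₁ + 3y₂ + 2y₃ + 3y₄ + 3y₅ + y₆] = 0.75·(-413.410) = -310.05750.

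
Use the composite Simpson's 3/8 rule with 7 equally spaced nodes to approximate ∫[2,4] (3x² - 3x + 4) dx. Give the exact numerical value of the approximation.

h = (4 − 2)/6 = 0.333333.
Nodes x₀,…,x₆ = 2, 2.333333, 2.666667, 3, 3.333333, 3.666667, 4.
f(x) = 3x² - 3x + 4: f₀=10, f₁=13.333333, f₂=17.333333, f₃=22, f₄=27.333333, f₅=33.333333, f₆=40.
(3h/8)·[f₀ + 3f₁ + 3f₂ + 2f₃ + 3f₄ + 3f₅ + f₆] = 0.125·(368) = 46.

46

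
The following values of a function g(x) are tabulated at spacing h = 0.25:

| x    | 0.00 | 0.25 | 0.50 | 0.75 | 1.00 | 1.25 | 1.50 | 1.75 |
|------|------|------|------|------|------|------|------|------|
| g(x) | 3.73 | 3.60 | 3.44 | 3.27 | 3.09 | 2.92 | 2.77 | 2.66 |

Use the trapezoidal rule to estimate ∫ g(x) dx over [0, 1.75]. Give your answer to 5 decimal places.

5.57125

h = 0.25, n = 7.
(h/2)·[y₀ + 2y₁ + 2y₂ + 2y₃ + 2y₄ + 2y₅ + 2y₆ + y₇] = 0.125·(44.57) = 5.57125.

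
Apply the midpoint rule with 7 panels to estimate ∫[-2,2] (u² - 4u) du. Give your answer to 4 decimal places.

h = (2 − (-2))/7 = 0.571429.
Midpoints m₁,…,m₇ = -1.714286, -1.142857, -0.571429, 0, 0.571429, 1.142857, 1.714286.
f(m₁)=9.795918, f(m₂)=5.877551, f(m₃)=2.612245, f(m₄)=0, f(m₅)=-1.959184, f(m₆)=-3.265306, f(m₇)=-3.918367.
h·[f(m₁) + f(m₂) + f(m₃) + f(m₄) + f(m₅) + f(m₆) + f(m₇)] = 0.571429·(9.142857) = 5.2245.

5.2245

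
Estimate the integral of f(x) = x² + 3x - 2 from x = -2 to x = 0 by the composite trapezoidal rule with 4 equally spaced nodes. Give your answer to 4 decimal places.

-7.1852

h = (0 − (-2))/3 = 0.666667.
Nodes x₀,…,x₃ = -2, -1.333333, -0.666667, 0.
f(x) = x² + 3x - 2: f₀=-4, f₁=-4.222222, f₂=-3.555556, f₃=-2.
(h/2)·[f₀ + 2f₁ + 2f₂ + f₃] = 0.333333·(-21.555556) = -7.1852.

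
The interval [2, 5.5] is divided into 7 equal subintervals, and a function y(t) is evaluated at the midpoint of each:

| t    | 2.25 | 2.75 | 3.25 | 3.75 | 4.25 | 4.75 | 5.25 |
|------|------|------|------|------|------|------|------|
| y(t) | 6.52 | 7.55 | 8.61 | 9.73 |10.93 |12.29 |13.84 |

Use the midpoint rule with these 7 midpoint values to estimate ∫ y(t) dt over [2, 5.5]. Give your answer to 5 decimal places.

h = 0.5, n = 7.
h·[y(m₁) + y(m₂) + y(m₃) + y(m₄) + y(m₅) + y(m₆) + y(m₇)] = 0.5·(69.47) = 34.73500.

34.73500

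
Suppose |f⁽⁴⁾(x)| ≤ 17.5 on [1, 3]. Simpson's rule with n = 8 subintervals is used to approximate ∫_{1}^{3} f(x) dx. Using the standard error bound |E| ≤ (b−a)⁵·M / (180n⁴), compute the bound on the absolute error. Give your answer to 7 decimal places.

0.0007595

|E| ≤ (2)⁵·17.5 / (180·8⁴) = 560/737280 = 0.0007595.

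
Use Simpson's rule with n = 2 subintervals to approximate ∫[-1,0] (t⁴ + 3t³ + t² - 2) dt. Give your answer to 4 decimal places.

h = (0 − (-1))/2 = 0.5.
Nodes t₀,…,t₂ = -1, -0.5, 0.
f(t) = t⁴ + 3t³ + t² - 2: f₀=-3, f₁=-2.0625, f₂=-2.
(h/3)·[f₀ + 4f₁ + f₂] = 0.166667·(-13.25) = -2.2083.

-2.2083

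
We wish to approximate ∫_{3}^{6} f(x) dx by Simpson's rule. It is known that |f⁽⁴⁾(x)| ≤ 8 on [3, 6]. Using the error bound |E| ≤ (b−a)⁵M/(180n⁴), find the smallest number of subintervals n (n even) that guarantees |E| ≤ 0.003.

Need 1944/(180n⁴) ≤ 0.003.
n⁴ ≥ 1944/(180·0.003) = 3600 ⇒ n ≥ 7.7460, so the smallest even n is 8. (n must be even for Simpson's rule.)

8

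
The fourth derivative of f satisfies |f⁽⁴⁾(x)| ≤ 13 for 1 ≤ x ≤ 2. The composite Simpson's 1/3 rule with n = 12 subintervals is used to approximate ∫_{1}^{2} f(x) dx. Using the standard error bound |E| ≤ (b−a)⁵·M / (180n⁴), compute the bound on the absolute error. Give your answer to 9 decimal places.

0.000003483

|E| ≤ (1)⁵·13 / (180·12⁴) = 13/3732480 = 0.000003483.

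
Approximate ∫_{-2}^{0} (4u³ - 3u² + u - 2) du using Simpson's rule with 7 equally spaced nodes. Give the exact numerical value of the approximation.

h = (0 − (-2))/6 = 0.333333.
Nodes u₀,…,u₆ = -2, -1.666667, -1.333333, -1, -0.666667, -0.333333, 0.
f(u) = 4u³ - 3u² + u - 2: f₀=-48, f₁=-30.518519, f₂=-18.148148, f₃=-10, f₄=-5.185185, f₅=-2.814815, f₆=-2.
(h/3)·[f₀ + 4f₁ + 2f₂ + 4f₃ + 2f₄ + 4f₅ + f₆] = 0.111111·(-270) = -30.

-30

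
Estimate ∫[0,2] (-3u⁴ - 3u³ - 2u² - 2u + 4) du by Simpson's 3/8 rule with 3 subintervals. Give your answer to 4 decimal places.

-32.8889

h = (2 − 0)/3 = 0.666667.
Nodes u₀,…,u₃ = 0, 0.666667, 1.333333, 2.
f(u) = -3u⁴ - 3u³ - 2u² - 2u + 4: f₀=4, f₁=0.296296, f₂=-18.814815, f₃=-80.
(3h/8)·[f₀ + 3f₁ + 3f₂ + f₃] = 0.25·(-131.555556) = -32.8889.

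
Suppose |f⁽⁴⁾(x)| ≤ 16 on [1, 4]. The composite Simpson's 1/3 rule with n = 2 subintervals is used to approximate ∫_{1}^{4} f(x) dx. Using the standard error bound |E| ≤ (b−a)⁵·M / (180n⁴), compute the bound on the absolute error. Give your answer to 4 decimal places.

|E| ≤ (3)⁵·16 / (180·2⁴) = 3888/2880 = 1.3500.

1.3500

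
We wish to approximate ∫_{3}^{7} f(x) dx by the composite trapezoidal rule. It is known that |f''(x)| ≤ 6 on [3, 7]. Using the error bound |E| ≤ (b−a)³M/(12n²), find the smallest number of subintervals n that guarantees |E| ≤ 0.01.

Need 384/(12n²) ≤ 0.01.
n² ≥ 384/(12·0.01) = 3200 ⇒ n ≥ 56.5685, so the smallest n is 57.

57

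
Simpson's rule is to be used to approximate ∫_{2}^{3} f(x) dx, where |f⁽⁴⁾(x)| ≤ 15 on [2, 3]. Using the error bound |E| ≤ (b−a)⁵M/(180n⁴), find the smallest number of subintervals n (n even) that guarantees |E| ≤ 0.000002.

16

Need 15/(180n⁴) ≤ 0.000002.
n⁴ ≥ 15/(180·0.000002) = 41666.7 ⇒ n ≥ 14.2872, so the smallest even n is 16. (n must be even for Simpson's rule.)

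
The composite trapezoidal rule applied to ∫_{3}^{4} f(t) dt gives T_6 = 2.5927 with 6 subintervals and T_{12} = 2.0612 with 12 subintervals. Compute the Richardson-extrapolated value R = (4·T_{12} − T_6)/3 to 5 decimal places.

R = (4·T_{12} − T_6) / 3 = (4·2.0612 − 2.5927)/3 = (5.6521)/3 = 1.88403.

1.88403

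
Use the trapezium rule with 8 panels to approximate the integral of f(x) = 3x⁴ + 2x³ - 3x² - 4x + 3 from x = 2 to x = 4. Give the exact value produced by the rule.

h = (4 − 2)/8 = 0.25.
Nodes x₀,…,x₈ = 2, 2.25, 2.5, 2.75, 3, 3.25, 3.5, 3.75, 4.
f(x) = 3x⁴ + 2x³ - 3x² - 4x + 3: f₀=47, f₁=78.48046875, f₂=122.6875, f₃=182.48046875, f₄=261, f₅=361.66796875, f₆=488.1875, f₇=644.54296875, f₈=835.
(h/2)·[f₀ + 2f₁ + 2f₂ + 2f₃ + 2f₄ + 2f₅ + 2f₆ + 2f₇ + f₈] = 0.125·(5160.09375) = 645.01171875.

645.01171875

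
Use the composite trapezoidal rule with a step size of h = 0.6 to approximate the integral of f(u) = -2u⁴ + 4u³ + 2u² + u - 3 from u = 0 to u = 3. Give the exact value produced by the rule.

-5.55408

h = (3 − 0)/5 = 0.6.
Nodes u₀,…,u₅ = 0, 0.6, 1.2, 1.8, 2.4, 3.
f(u) = -2u⁴ + 4u³ + 2u² + u - 3: f₀=-3, f₁=-1.0752, f₂=3.8448, f₃=7.6128, f₄=-0.1392, f₅=-36.
(h/2)·[f₀ + 2f₁ + 2f₂ + 2f₃ + 2f₄ + f₅] = 0.3·(-18.5136) = -5.55408.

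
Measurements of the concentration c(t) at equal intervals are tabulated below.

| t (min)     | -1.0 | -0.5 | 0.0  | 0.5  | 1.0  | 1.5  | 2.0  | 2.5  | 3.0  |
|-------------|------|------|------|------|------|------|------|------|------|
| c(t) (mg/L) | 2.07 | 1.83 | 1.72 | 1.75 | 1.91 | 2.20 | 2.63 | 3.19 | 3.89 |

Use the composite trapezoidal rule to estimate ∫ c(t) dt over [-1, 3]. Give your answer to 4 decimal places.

9.1050

h = 0.5, n = 8.
(h/2)·[y₀ + 2y₁ + 2y₂ + 2y₃ + 2y₄ + 2y₅ + 2y₆ + 2y₇ + y₈] = 0.25·(36.42) = 9.1050.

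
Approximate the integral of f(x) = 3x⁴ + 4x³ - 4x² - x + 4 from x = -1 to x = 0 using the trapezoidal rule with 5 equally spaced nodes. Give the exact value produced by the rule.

h = (0 − (-1))/4 = 0.25.
Nodes x₀,…,x₄ = -1, -0.75, -0.5, -0.25, 0.
f(x) = 3x⁴ + 4x³ - 4x² - x + 4: f₀=0, f₁=1.76171875, f₂=3.1875, f₃=3.94921875, f₄=4.
(h/2)·[f₀ + 2f₁ + 2f₂ + 2f₃ + f₄] = 0.125·(21.796875) = 2.724609375.

2.724609375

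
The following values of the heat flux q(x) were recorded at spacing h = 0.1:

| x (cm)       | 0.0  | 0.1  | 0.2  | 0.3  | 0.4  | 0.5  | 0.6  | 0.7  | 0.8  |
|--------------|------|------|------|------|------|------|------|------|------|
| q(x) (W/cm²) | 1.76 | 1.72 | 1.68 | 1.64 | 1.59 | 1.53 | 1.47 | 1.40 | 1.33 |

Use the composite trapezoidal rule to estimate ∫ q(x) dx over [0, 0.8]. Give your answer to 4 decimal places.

1.2575

h = 0.1, n = 8.
(h/2)·[y₀ + 2y₁ + 2y₂ + 2y₃ + 2y₄ + 2y₅ + 2y₆ + 2y₇ + y₈] = 0.05·(25.15) = 1.2575.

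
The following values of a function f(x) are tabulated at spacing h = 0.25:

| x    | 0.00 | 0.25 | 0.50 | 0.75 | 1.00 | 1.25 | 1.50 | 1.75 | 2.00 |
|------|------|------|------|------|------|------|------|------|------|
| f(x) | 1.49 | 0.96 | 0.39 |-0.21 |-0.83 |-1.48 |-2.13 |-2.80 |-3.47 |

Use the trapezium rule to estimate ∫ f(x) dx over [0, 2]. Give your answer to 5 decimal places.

-1.77250

h = 0.25, n = 8.
(h/2)·[y₀ + 2y₁ + 2y₂ + 2y₃ + 2y₄ + 2y₅ + 2y₆ + 2y₇ + y₈] = 0.125·(-14.18) = -1.77250.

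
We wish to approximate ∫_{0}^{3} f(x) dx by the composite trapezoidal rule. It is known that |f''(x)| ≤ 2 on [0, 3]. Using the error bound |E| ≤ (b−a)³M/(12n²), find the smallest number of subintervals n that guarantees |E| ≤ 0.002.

48

Need 54/(12n²) ≤ 0.002.
n² ≥ 54/(12·0.002) = 2250 ⇒ n ≥ 47.4342, so the smallest n is 48.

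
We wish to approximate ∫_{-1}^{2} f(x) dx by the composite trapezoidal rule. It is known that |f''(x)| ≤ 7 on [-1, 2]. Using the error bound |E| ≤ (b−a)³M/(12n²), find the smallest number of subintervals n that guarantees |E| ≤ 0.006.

52

Need 189/(12n²) ≤ 0.006.
n² ≥ 189/(12·0.006) = 2625 ⇒ n ≥ 51.2348, so the smallest n is 52.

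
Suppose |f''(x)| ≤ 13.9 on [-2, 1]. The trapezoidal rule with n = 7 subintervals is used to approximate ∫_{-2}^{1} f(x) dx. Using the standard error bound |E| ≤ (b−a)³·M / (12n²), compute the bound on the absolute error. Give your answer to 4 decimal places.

|E| ≤ (3)³·13.9 / (12·7²) = 375.3/588 = 0.6383.

0.6383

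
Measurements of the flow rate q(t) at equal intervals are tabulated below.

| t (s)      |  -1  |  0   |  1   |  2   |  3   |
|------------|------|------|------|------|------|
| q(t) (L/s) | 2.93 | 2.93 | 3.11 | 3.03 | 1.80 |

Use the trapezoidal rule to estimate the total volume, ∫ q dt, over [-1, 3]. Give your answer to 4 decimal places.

h = 1, n = 4.
(h/2)·[y₀ + 2y₁ + 2y₂ + 2y₃ + y₄] = 0.5·(22.87) = 11.4350.

11.4350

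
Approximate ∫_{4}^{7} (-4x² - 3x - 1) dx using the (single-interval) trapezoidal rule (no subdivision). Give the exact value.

-442.5

T = (b−a)/2 · [f(4) + f(7)] = 1.5·[(-77) + (-218)] = -442.5.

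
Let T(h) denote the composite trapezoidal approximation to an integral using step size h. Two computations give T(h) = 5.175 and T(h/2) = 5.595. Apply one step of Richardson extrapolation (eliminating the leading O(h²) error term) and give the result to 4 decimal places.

5.7350

R = (4·T(h/2) − T(h)) / 3 = (4·5.595 − 5.175)/3 = (17.205)/3 = 5.7350.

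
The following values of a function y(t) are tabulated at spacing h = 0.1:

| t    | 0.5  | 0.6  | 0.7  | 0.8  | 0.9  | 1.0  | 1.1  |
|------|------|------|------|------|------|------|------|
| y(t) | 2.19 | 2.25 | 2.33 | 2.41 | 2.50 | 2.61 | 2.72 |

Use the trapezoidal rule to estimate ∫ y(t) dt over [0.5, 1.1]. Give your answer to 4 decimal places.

h = 0.1, n = 6.
(h/2)·[y₀ + 2y₁ + 2y₂ + 2y₃ + 2y₄ + 2y₅ + y₆] = 0.05·(29.11) = 1.4555.

1.4555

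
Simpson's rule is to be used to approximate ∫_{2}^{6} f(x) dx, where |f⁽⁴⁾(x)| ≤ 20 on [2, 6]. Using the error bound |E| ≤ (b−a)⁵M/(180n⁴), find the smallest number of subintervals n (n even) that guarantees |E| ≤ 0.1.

6

Need 20480/(180n⁴) ≤ 0.1.
n⁴ ≥ 20480/(180·0.1) = 1137.78 ⇒ n ≥ 5.8078, so the smallest even n is 6. (n must be even for Simpson's rule.)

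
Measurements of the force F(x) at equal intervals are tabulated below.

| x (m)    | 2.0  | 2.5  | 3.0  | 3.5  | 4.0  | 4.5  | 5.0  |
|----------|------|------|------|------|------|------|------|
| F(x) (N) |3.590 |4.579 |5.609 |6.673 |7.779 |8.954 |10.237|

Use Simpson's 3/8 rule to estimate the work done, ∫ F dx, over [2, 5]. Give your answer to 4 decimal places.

h = 0.5, n = 6.
(3h/8)·[y₀ + 3y₁ + 3y₂ + 2y₃ + 3y₄ + 3y₅ + y₆] = 0.1875·(107.936) = 20.2380.

20.2380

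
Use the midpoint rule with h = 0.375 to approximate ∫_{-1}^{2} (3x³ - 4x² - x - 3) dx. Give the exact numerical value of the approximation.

-11.267578125

h = (2 − (-1))/8 = 0.375.
Midpoints m₁,…,m₈ = -0.8125, -0.4375, -0.0625, 0.3125, 0.6875, 1.0625, 1.4375, 1.8125.
f(m₁)=-6.437255859375, f(m₂)=-3.579345703125, f(m₃)=-2.953857421875, f(m₄)=-3.611572265625, f(m₅)=-4.603271484375, f(m₆)=-4.979736328125, f(m₇)=-3.791748046875, f(m₈)=-0.090087890625.
h·[f(m₁) + f(m₂) + f(m₃) + f(m₄) + f(m₅) + f(m₆) + f(m₇) + f(m₈)] = 0.375·(-30.046875) = -11.267578125.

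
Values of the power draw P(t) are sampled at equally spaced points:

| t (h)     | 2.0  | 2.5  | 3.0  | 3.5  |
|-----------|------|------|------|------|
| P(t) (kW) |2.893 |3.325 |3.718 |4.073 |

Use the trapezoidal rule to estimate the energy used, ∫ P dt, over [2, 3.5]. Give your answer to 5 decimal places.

5.26300

h = 0.5, n = 3.
(h/2)·[y₀ + 2y₁ + 2y₂ + y₃] = 0.25·(21.052) = 5.26300.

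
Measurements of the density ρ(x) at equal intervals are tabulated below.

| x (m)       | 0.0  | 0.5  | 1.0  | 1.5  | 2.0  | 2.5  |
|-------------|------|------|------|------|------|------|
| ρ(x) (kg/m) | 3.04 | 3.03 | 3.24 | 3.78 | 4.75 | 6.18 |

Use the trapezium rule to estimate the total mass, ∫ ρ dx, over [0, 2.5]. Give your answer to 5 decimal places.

9.70500

h = 0.5, n = 5.
(h/2)·[y₀ + 2y₁ + 2y₂ + 2y₃ + 2y₄ + y₅] = 0.25·(38.82) = 9.70500.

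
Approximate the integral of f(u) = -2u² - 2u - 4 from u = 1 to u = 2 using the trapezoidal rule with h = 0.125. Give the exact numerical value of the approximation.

h = (2 − 1)/8 = 0.125.
Nodes u₀,…,u₈ = 1, 1.125, 1.25, 1.375, 1.5, 1.625, 1.75, 1.875, 2.
f(u) = -2u² - 2u - 4: f₀=-8, f₁=-8.78125, f₂=-9.625, f₃=-10.53125, f₄=-11.5, f₅=-12.53125, f₆=-13.625, f₇=-14.78125, f₈=-16.
(h/2)·[f₀ + 2f₁ + 2f₂ + 2f₃ + 2f₄ + 2f₅ + 2f₆ + 2f₇ + f₈] = 0.0625·(-186.75) = -11.671875.

-11.671875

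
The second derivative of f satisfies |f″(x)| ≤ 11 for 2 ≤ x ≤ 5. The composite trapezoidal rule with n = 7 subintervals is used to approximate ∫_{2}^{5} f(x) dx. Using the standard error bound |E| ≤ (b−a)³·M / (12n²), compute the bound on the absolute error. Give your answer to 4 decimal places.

|E| ≤ (3)³·11 / (12·7²) = 297/588 = 0.5051.

0.5051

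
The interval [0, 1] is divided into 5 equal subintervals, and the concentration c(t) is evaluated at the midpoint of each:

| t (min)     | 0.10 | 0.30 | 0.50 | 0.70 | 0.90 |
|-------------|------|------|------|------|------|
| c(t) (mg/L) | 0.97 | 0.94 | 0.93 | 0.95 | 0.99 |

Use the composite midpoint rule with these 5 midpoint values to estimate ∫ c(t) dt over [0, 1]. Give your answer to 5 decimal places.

0.95600

h = 0.2, n = 5.
h·[y(m₁) + y(m₂) + y(m₃) + y(m₄) + y(m₅)] = 0.2·(4.78) = 0.95600.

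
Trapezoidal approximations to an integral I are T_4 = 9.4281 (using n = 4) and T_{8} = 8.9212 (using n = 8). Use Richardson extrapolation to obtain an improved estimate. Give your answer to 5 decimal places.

8.75223

R = (4·T_{8} − T_4) / 3 = (4·8.9212 − 9.4281)/3 = (26.2567)/3 = 8.75223.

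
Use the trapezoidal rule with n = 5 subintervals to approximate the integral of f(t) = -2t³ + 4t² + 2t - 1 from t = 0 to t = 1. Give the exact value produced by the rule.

0.84

h = (1 − 0)/5 = 0.2.
Nodes t₀,…,t₅ = 0, 0.2, 0.4, 0.6, 0.8, 1.
f(t) = -2t³ + 4t² + 2t - 1: f₀=-1, f₁=-0.456, f₂=0.312, f₃=1.208, f₄=2.136, f₅=3.
(h/2)·[f₀ + 2f₁ + 2f₂ + 2f₃ + 2f₄ + f₅] = 0.1·(8.4) = 0.84.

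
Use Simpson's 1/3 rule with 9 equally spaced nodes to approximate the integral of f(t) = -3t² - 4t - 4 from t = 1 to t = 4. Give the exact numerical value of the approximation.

-105

h = (4 − 1)/8 = 0.375.
Nodes t₀,…,t₈ = 1, 1.375, 1.75, 2.125, 2.5, 2.875, 3.25, 3.625, 4.
f(t) = -3t² - 4t - 4: f₀=-11, f₁=-15.171875, f₂=-20.1875, f₃=-26.046875, f₄=-32.75, f₅=-40.296875, f₆=-48.6875, f₇=-57.921875, f₈=-68.
(h/3)·[f₀ + 4f₁ + 2f₂ + 4f₃ + 2f₄ + 4f₅ + 2f₆ + 4f₇ + f₈] = 0.125·(-840) = -105.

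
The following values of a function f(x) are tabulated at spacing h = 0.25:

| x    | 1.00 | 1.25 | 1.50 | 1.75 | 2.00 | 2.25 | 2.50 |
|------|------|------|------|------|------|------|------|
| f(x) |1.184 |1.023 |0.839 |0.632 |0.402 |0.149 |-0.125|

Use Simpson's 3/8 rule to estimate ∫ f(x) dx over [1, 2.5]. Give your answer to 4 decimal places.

h = 0.25, n = 6.
(3h/8)·[y₀ + 3y₁ + 3y₂ + 2y₃ + 3y₄ + 3y₅ + y₆] = 0.09375·(9.562) = 0.8964.

0.8964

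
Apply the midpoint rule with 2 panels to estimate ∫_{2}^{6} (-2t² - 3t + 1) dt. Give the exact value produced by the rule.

h = (6 − 2)/2 = 2.
Midpoints m₁,…,m₂ = 3, 5.
f(m₁)=-26, f(m₂)=-64.
h·[f(m₁) + f(m₂)] = 2·(-90) = -180.

-180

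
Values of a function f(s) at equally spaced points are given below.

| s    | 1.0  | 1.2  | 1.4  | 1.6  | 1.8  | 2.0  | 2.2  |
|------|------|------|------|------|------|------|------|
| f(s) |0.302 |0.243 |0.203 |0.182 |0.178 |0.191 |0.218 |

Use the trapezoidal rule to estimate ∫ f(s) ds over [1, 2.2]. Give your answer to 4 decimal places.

0.2514

h = 0.2, n = 6.
(h/2)·[y₀ + 2y₁ + 2y₂ + 2y₃ + 2y₄ + 2y₅ + y₆] = 0.1·(2.514) = 0.2514.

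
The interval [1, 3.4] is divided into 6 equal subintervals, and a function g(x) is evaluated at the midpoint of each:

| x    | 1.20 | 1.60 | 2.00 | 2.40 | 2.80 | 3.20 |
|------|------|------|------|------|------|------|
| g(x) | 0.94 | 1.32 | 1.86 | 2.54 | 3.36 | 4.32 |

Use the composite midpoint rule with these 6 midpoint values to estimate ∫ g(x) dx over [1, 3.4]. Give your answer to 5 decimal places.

5.73600

h = 0.4, n = 6.
h·[y(m₁) + y(m₂) + y(m₃) + y(m₄) + y(m₅) + y(m₆)] = 0.4·(14.34) = 5.73600.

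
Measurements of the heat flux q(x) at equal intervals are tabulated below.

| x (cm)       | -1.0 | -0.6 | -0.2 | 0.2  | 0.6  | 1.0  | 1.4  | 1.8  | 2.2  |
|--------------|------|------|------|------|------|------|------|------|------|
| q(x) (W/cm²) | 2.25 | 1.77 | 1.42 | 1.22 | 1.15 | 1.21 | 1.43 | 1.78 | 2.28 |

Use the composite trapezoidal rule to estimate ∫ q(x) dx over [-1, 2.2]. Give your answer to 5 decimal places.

4.89800

h = 0.4, n = 8.
(h/2)·[y₀ + 2y₁ + 2y₂ + 2y₃ + 2y₄ + 2y₅ + 2y₆ + 2y₇ + y₈] = 0.2·(24.49) = 4.89800.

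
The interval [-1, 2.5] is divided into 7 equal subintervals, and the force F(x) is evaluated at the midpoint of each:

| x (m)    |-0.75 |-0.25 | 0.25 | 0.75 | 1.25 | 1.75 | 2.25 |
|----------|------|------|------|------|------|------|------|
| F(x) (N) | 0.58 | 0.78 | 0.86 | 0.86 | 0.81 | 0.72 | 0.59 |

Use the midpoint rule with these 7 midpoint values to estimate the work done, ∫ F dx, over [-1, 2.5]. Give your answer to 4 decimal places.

2.6000

h = 0.5, n = 7.
h·[y(m₁) + y(m₂) + y(m₃) + y(m₄) + y(m₅) + y(m₆) + y(m₇)] = 0.5·(5.20) = 2.6000.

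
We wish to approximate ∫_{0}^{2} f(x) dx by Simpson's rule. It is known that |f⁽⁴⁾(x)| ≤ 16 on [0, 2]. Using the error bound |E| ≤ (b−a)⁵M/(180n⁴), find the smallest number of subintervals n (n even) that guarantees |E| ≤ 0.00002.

Need 512/(180n⁴) ≤ 0.00002.
n⁴ ≥ 512/(180·0.00002) = 142222 ⇒ n ≥ 19.4197, so the smallest even n is 20. (n must be even for Simpson's rule.)

20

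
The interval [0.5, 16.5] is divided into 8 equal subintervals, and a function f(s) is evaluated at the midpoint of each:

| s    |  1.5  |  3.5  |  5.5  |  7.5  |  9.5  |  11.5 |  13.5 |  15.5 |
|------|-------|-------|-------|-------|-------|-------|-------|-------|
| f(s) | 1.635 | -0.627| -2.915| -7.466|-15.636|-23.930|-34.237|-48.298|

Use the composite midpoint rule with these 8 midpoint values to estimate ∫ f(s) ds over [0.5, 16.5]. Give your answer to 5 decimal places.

-262.94800

h = 2, n = 8.
h·[y(m₁) + y(m₂) + y(m₃) + y(m₄) + y(m₅) + y(m₆) + y(m₇) + y(m₈)] = 2·(-131.474) = -262.94800.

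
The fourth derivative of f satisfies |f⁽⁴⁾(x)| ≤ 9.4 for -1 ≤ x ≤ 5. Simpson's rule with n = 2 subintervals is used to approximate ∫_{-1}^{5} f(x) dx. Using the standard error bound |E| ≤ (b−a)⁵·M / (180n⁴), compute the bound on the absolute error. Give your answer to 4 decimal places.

25.3800

|E| ≤ (6)⁵·9.4 / (180·2⁴) = 73094.4/2880 = 25.3800.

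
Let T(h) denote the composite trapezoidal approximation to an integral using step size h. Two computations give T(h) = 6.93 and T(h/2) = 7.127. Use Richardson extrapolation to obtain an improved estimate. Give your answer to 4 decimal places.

R = (4·T(h/2) − T(h)) / 3 = (4·7.127 − 6.93)/3 = (21.578)/3 = 7.1927.

7.1927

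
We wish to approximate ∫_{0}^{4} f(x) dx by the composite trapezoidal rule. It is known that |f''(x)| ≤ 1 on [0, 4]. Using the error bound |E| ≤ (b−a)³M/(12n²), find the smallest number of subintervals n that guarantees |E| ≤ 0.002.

52

Need 64/(12n²) ≤ 0.002.
n² ≥ 64/(12·0.002) = 2666.67 ⇒ n ≥ 51.6398, so the smallest n is 52.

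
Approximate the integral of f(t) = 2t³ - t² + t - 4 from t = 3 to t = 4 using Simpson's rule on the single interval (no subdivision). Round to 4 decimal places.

S = (b−a)/6 · [f(3) + 4f(3.5) + f(4)] = 0.166667·[44 + 4·73 + 112] = 74.6667.

74.6667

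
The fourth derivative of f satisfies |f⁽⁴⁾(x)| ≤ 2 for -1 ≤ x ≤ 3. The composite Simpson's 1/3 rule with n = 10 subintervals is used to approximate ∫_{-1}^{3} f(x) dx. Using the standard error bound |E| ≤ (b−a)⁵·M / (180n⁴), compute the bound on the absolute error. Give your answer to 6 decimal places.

|E| ≤ (4)⁵·2 / (180·10⁴) = 2048/1800000 = 0.001138.

0.001138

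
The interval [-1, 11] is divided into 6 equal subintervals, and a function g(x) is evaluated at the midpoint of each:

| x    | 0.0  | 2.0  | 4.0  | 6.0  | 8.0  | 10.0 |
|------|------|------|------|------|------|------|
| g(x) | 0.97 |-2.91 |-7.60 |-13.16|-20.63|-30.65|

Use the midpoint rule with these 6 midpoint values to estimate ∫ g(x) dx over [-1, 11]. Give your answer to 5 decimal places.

-147.96000

h = 2, n = 6.
h·[y(m₁) + y(m₂) + y(m₃) + y(m₄) + y(m₅) + y(m₆)] = 2·(-73.98) = -147.96000.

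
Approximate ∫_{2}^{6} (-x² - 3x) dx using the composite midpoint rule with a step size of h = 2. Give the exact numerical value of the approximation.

h = (6 − 2)/2 = 2.
Midpoints m₁,…,m₂ = 3, 5.
f(m₁)=-18, f(m₂)=-40.
h·[f(m₁) + f(m₂)] = 2·(-58) = -116.

-116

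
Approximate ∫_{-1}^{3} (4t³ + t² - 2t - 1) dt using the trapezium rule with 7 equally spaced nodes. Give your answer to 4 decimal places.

81.1852

h = (3 − (-1))/6 = 0.666667.
Nodes t₀,…,t₆ = -1, -0.333333, 0.333333, 1, 1.666667, 2.333333, 3.
f(t) = 4t³ + t² - 2t - 1: f₀=-2, f₁=-0.370370, f₂=-1.407407, f₃=2, f₄=16.962963, f₅=50.592593, f₆=110.
(h/2)·[f₀ + 2f₁ + 2f₂ + 2f₃ + 2f₄ + 2f₅ + f₆] = 0.333333·(243.555556) = 81.1852.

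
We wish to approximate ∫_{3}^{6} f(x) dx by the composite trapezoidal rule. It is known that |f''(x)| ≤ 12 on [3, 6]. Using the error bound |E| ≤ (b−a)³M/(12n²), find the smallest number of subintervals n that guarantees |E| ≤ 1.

Need 324/(12n²) ≤ 1.
n² ≥ 324/(12·1) = 27 ⇒ n ≥ 5.1962, so the smallest n is 6.

6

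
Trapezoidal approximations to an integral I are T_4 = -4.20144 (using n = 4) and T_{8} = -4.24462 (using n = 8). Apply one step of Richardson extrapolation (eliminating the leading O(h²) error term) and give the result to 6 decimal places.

-4.259013

R = (4·T_{8} − T_4) / 3 = (4·(-4.24462) − (-4.20144))/3 = (-12.77704)/3 = -4.259013.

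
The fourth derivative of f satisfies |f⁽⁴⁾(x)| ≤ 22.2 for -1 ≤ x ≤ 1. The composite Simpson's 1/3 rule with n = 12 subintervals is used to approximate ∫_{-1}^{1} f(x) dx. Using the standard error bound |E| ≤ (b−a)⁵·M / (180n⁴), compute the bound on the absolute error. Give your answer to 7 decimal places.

0.0001903

|E| ≤ (2)⁵·22.2 / (180·12⁴) = 710.4/3732480 = 0.0001903.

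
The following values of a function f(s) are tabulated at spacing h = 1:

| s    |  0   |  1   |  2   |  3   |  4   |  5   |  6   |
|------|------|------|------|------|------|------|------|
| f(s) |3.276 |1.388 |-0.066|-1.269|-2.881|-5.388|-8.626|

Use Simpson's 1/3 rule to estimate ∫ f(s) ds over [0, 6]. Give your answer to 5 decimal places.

h = 1, n = 6.
(h/3)·[y₀ + 4y₁ + 2y₂ + 4y₃ + 2y₄ + 4y₅ + y₆] = 0.333333·(-32.320) = -10.77333.

-10.77333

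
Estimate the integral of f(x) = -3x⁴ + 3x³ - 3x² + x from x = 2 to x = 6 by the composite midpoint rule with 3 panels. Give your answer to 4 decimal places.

-3714.1728

h = (6 − 2)/3 = 1.333333.
Midpoints m₁,…,m₃ = 2.666667, 4, 5.333333.
f(m₁)=-113.481481, f(m₂)=-620, f(m₃)=-2052.148148.
h·[f(m₁) + f(m₂) + f(m₃)] = 1.333333·(-2785.629630) = -3714.1728.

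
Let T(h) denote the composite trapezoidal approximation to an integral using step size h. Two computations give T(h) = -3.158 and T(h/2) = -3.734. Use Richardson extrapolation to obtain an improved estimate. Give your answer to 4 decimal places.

-3.9260

R = (4·T(h/2) − T(h)) / 3 = (4·(-3.734) − (-3.158))/3 = (-11.778)/3 = -3.9260.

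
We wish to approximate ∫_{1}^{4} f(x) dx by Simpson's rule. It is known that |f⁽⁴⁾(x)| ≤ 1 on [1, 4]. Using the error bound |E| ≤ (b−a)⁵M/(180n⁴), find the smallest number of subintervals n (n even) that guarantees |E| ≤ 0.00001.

Need 243/(180n⁴) ≤ 0.00001.
n⁴ ≥ 243/(180·0.00001) = 135000 ⇒ n ≥ 19.1683, so the smallest even n is 20. (n must be even for Simpson's rule.)

20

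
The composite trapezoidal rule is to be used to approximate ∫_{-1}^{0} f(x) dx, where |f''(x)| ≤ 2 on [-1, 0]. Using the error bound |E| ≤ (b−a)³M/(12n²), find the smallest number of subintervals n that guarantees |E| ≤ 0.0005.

Need 2/(12n²) ≤ 0.0005.
n² ≥ 2/(12·0.0005) = 333.333 ⇒ n ≥ 18.2574, so the smallest n is 19.

19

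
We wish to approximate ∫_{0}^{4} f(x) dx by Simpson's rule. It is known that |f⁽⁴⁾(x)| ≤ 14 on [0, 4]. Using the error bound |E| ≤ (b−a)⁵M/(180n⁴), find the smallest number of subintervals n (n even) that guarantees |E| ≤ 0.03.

8

Need 14336/(180n⁴) ≤ 0.03.
n⁴ ≥ 14336/(180·0.03) = 2654.81 ⇒ n ≥ 7.1781, so the smallest even n is 8. (n must be even for Simpson's rule.)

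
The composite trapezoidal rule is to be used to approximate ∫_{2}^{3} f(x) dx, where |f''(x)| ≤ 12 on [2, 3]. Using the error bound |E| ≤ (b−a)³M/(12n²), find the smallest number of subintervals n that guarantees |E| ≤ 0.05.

5

Need 12/(12n²) ≤ 0.05.
n² ≥ 12/(12·0.05) = 20 ⇒ n ≥ 4.4721, so the smallest n is 5.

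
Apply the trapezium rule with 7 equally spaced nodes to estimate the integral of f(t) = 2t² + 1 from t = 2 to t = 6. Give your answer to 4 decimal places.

h = (6 − 2)/6 = 0.666667.
Nodes t₀,…,t₆ = 2, 2.666667, 3.333333, 4, 4.666667, 5.333333, 6.
f(t) = 2t² + 1: f₀=9, f₁=15.222222, f₂=23.222222, f₃=33, f₄=44.555556, f₅=57.888889, f₆=73.
(h/2)·[f₀ + 2f₁ + 2f₂ + 2f₃ + 2f₄ + 2f₅ + f₆] = 0.333333·(429.777778) = 143.2593.

143.2593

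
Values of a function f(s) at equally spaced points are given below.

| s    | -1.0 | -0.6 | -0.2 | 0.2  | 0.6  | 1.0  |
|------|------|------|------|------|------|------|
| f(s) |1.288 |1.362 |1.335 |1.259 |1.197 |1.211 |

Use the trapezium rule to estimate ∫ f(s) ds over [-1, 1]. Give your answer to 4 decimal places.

h = 0.4, n = 5.
(h/2)·[y₀ + 2y₁ + 2y₂ + 2y₃ + 2y₄ + y₅] = 0.2·(12.805) = 2.5610.

2.5610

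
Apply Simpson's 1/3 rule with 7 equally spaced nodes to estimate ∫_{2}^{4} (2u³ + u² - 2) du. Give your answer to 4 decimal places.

h = (4 − 2)/6 = 0.333333.
Nodes u₀,…,u₆ = 2, 2.333333, 2.666667, 3, 3.333333, 3.666667, 4.
f(u) = 2u³ + u² - 2: f₀=18, f₁=28.851852, f₂=43.037037, f₃=61, f₄=83.185185, f₅=110.037037, f₆=142.
(h/3)·[f₀ + 4f₁ + 2f₂ + 4f₃ + 2f₄ + 4f₅ + f₆] = 0.111111·(1212) = 134.6667.

134.6667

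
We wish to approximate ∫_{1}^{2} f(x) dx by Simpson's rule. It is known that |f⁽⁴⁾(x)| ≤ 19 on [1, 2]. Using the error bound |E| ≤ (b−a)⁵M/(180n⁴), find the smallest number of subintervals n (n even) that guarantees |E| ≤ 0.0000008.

20

Need 19/(180n⁴) ≤ 0.0000008.
n⁴ ≥ 19/(180·0.0000008) = 131944 ⇒ n ≥ 19.0589, so the smallest even n is 20. (n must be even for Simpson's rule.)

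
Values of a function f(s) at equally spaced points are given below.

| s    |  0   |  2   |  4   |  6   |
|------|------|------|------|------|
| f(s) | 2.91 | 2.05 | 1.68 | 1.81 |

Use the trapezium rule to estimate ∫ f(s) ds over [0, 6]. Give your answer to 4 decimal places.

12.1800

h = 2, n = 3.
(h/2)·[y₀ + 2y₁ + 2y₂ + y₃] = 1·(12.18) = 12.1800.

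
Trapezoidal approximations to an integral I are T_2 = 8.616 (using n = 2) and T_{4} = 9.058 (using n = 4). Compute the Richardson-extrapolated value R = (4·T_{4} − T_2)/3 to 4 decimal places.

R = (4·T_{4} − T_2) / 3 = (4·9.058 − 8.616)/3 = (27.616)/3 = 9.2053.

9.2053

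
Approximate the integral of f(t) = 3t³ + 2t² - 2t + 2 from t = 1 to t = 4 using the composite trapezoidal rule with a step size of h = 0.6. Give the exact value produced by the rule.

h = (4 − 1)/5 = 0.6.
Nodes t₀,…,t₅ = 1, 1.6, 2.2, 2.8, 3.4, 4.
f(t) = 3t³ + 2t² - 2t + 2: f₀=5, f₁=16.208, f₂=39.224, f₃=77.936, f₄=136.232, f₅=218.
(h/2)·[f₀ + 2f₁ + 2f₂ + 2f₃ + 2f₄ + f₅] = 0.3·(762.2) = 228.66.

228.66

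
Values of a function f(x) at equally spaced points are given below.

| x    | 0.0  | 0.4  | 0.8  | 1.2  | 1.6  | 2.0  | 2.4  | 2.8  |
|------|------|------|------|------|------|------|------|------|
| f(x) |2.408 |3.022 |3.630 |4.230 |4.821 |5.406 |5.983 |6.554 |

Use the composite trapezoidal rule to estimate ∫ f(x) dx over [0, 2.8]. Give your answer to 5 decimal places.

12.62920

h = 0.4, n = 7.
(h/2)·[y₀ + 2y₁ + 2y₂ + 2y₃ + 2y₄ + 2y₅ + 2y₆ + y₇] = 0.2·(63.146) = 12.62920.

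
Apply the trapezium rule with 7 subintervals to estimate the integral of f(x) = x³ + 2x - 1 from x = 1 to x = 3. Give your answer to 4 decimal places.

h = (3 − 1)/7 = 0.285714.
Nodes x₀,…,x₇ = 1, 1.285714, 1.571429, 1.857143, 2.142857, 2.428571, 2.714286, 3.
f(x) = x³ + 2x - 1: f₀=2, f₁=3.696793, f₂=6.023324, f₃=9.119534, f₄=13.125364, f₅=18.180758, f₆=24.425656, f₇=32.
(h/2)·[f₀ + 2f₁ + 2f₂ + 2f₃ + 2f₄ + 2f₅ + 2f₆ + f₇] = 0.142857·(183.142857) = 26.1633.

26.1633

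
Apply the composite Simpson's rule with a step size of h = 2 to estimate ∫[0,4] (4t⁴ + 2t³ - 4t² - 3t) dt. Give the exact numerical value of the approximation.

872

h = (4 − 0)/2 = 2.
Nodes t₀,…,t₂ = 0, 2, 4.
f(t) = 4t⁴ + 2t³ - 4t² - 3t: f₀=0, f₁=58, f₂=1076.
(h/3)·[f₀ + 4f₁ + f₂] = 0.666667·(1308) = 872.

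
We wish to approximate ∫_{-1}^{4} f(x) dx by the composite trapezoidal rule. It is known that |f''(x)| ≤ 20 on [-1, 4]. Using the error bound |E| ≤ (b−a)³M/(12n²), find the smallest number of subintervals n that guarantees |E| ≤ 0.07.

55

Need 2500/(12n²) ≤ 0.07.
n² ≥ 2500/(12·0.07) = 2976.19 ⇒ n ≥ 54.5545, so the smallest n is 55.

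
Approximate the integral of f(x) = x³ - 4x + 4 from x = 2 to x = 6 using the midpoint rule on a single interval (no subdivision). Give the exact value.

M = (b−a)·f(4) = 4·(52) = 208.

208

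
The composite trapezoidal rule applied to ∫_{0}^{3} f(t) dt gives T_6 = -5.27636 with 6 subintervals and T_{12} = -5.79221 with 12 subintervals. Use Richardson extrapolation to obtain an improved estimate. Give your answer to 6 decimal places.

R = (4·T_{12} − T_6) / 3 = (4·(-5.79221) − (-5.27636))/3 = (-17.89248)/3 = -5.964160.

-5.964160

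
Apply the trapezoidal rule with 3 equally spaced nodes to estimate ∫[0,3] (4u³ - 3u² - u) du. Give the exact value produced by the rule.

h = (3 − 0)/2 = 1.5.
Nodes u₀,…,u₂ = 0, 1.5, 3.
f(u) = 4u³ - 3u² - u: f₀=0, f₁=5.25, f₂=78.
(h/2)·[f₀ + 2f₁ + f₂] = 0.75·(88.5) = 66.375.

66.375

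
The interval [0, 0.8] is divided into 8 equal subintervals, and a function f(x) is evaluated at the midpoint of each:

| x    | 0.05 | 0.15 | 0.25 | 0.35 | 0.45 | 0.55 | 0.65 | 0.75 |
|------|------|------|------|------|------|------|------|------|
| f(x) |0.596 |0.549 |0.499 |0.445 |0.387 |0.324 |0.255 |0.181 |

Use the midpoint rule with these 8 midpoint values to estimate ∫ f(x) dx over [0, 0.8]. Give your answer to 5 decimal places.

h = 0.1, n = 8.
h·[y(m₁) + y(m₂) + y(m₃) + y(m₄) + y(m₅) + y(m₆) + y(m₇) + y(m₈)] = 0.1·(3.236) = 0.32360.

0.32360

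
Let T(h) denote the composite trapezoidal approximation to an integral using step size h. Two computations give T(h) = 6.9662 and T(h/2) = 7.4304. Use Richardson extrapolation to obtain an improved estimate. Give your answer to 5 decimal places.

7.58513

R = (4·T(h/2) − T(h)) / 3 = (4·7.4304 − 6.9662)/3 = (22.7554)/3 = 7.58513.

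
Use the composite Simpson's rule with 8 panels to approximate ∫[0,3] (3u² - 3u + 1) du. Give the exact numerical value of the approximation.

16.5

h = (3 − 0)/8 = 0.375.
Nodes u₀,…,u₈ = 0, 0.375, 0.75, 1.125, 1.5, 1.875, 2.25, 2.625, 3.
f(u) = 3u² - 3u + 1: f₀=1, f₁=0.296875, f₂=0.4375, f₃=1.421875, f₄=3.25, f₅=5.921875, f₆=9.4375, f₇=13.796875, f₈=19.
(h/3)·[f₀ + 4f₁ + 2f₂ + 4f₃ + 2f₄ + 4f₅ + 2f₆ + 4f₇ + f₈] = 0.125·(132) = 16.5.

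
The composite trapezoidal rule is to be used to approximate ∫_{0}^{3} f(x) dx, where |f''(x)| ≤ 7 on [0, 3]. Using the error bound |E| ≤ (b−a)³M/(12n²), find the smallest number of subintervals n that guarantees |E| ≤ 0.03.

Need 189/(12n²) ≤ 0.03.
n² ≥ 189/(12·0.03) = 525 ⇒ n ≥ 22.9129, so the smallest n is 23.

23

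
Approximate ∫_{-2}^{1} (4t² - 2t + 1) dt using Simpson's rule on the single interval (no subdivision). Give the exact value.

S = (b−a)/6 · [f(-2) + 4f(-0.5) + f(1)] = 0.5·[21 + 4·3 + 3] = 18.

18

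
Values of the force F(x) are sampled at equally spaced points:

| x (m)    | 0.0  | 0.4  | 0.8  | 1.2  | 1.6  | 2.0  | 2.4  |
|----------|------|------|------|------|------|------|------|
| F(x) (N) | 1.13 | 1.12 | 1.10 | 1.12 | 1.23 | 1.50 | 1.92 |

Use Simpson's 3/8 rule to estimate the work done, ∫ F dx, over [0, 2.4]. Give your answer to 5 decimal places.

h = 0.4, n = 6.
(3h/8)·[y₀ + 3y₁ + 3y₂ + 2y₃ + 3y₄ + 3y₅ + y₆] = 0.15·(20.14) = 3.02100.

3.02100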